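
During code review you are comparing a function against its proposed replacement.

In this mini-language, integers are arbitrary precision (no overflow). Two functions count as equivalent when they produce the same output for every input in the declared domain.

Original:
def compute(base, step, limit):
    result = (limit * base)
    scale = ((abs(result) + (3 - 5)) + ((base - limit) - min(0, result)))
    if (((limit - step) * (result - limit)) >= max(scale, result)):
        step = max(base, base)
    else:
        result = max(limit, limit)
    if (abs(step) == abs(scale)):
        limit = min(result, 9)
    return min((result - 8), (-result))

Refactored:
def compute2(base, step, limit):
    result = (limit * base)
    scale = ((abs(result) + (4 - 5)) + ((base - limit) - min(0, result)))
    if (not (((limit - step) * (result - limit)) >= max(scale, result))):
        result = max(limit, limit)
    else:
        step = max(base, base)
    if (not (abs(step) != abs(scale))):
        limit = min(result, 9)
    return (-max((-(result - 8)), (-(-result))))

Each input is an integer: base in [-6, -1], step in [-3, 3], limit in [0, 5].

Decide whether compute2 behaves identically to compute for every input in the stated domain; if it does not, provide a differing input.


Take base=-6, step=3, limit=2.
compute: result := -12 | scale := 14 | (((limit - step) * (result - limit)) >= max(scale, result)): true | step := -6 | (abs(step) == abs(scale)): false | result -20
compute2: result := -12 | scale := 15 | (not (((limit - step) * (result - limit)) >= max(scale, result))): true | result := 2 | (not (abs(step) != abs(scale))): false | result -6
-20 against -6: the behavior changed.
verdict: not equivalent; witness: base=-6, step=3, limit=2


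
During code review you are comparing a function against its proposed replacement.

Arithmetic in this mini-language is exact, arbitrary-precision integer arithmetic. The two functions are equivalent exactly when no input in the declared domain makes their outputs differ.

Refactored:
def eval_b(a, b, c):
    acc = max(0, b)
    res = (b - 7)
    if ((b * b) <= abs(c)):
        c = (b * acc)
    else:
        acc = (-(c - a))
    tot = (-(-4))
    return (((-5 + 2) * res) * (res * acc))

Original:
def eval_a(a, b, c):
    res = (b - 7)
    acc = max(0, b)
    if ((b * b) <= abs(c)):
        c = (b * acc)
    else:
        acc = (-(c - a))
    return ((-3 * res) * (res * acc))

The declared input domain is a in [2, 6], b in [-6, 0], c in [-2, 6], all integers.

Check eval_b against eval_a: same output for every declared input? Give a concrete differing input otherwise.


Comparing the listings, the differences include: local variable names differ; statement counts differ; constant usage differs; arithmetic usage differs.
One worked example (a=4, b=-3, c=-2) — eval_a: res = -10; acc = 0; ((b * b) <= abs(c)) -> false; acc = 6; return -1800; eval_b: acc = 0; res = -10; ((b * b) <= abs(c)) -> false; acc = 6; tot = 4; return -1800; agreement on -1800.
Every one of the 315 inputs gives matching results.
verdict: equivalent


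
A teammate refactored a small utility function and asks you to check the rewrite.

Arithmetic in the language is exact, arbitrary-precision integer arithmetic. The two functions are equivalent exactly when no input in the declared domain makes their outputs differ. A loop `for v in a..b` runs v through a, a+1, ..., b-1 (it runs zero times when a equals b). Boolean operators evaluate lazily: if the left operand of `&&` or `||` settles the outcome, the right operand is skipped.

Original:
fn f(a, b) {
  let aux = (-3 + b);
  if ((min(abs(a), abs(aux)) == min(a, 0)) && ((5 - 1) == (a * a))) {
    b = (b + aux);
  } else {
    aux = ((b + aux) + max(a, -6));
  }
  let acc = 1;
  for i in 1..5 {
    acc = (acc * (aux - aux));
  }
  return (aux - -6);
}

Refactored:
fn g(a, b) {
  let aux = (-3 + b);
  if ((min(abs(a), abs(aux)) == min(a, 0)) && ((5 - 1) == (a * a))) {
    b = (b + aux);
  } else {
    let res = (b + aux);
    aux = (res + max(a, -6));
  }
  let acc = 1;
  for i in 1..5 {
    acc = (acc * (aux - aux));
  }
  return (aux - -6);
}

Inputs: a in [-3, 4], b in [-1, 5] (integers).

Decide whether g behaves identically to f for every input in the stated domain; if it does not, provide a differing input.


The two versions differ — the changes include statement counts differ, plus local variable names differ.
Spot check at a=3, b=-1 — f: aux = -4; ((min(abs(a), abs(aux)) == min(a, 0)) && ((5 - 1) == (a * a))) -> false; aux = -2; acc = 1; [i=1]; acc = 0; [i=2]; acc = 0; [i=3]; acc = 0; [i=4]; acc = 0; return 4. g: aux = -4; ((min(abs(a), abs(aux)) == min(a, 0)) && ((5 - 1) == (a * a))) -> false; res = -5; aux = -2; acc = 1; [i=1]; acc = 0; [i=2]; acc = 0; [i=3]; acc = 0; [i=4]; acc = 0; return 4. Both give 4.
Across all 56 domain points the two functions coincide.
verdict: equivalent


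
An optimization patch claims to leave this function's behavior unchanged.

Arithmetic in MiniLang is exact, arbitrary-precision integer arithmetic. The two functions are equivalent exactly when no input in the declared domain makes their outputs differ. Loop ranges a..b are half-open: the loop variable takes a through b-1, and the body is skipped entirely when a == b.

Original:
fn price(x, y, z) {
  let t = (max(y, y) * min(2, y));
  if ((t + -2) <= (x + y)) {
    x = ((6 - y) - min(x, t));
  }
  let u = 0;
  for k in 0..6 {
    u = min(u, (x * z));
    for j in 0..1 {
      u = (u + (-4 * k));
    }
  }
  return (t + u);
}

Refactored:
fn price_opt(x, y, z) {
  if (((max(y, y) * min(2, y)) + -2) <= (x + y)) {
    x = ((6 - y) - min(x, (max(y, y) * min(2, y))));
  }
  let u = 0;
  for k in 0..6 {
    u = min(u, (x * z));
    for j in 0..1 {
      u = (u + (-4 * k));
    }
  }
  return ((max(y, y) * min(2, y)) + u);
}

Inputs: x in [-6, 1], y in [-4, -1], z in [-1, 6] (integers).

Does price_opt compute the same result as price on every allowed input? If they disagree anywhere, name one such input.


This is a faithful refactor — min/max/abs usage differs; and statement counts differ; and arithmetic usage differs; and constant usage differs; and local variable names differ, but the computed results match everywhere.
Tracing x=-5, y=-2, z=5: price: t=4, then ((t + -2) <= (x + y)) is false, then u=0, then (k=0), then u=-25, then (j=0), then u=-25, then (k=1), then u=-25, then (j=0), then u=-29, then (k=2), then u=-29, then (j=0), then u=-37, then (k=3), then u=-37, then (j=0), then u=-49, then (k=4), then u=-49, then (j=0), then u=-65, then (k=5), then u=-65, then (j=0), then u=-85, then returns -81 | price_opt: (((max(y, y) * min(2, y)) + -2) <= (x + y)) is false, then u=0, then (k=0), then u=-25, then (j=0), then u=-25, then (k=1), then u=-25, then (j=0), then u=-29, then (k=2), then u=-29, then (j=0), then u=-37, then (k=3), then u=-37, then (j=0), then u=-49, then (k=4), then u=-49, then (j=0), then u=-65, then (k=5), then u=-65, then (j=0), then u=-85, then returns -81 — matching result -81.
Across all 256 domain points the two functions coincide.
verdict: equivalent


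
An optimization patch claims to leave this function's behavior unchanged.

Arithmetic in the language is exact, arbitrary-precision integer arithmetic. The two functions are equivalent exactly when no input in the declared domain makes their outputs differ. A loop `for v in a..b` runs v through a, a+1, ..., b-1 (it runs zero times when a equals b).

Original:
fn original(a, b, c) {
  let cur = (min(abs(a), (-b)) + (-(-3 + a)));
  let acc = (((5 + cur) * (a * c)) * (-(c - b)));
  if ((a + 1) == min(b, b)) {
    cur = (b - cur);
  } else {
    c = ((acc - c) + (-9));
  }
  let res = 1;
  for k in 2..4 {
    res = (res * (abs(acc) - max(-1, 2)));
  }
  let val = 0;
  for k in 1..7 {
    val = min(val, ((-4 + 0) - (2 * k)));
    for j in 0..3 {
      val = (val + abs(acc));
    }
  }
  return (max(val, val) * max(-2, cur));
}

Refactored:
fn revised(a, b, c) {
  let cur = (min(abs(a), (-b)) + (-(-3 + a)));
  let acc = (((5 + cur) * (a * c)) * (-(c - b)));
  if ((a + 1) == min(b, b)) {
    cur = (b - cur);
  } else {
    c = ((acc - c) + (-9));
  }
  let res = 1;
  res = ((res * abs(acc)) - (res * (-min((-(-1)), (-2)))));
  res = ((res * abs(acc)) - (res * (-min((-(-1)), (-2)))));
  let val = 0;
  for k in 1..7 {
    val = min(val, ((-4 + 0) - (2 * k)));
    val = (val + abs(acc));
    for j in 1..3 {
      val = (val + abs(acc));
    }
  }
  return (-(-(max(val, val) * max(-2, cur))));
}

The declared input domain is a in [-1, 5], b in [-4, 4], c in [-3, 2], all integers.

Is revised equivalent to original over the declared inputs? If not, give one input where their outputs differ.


Reading the diff, among the changes: constant usage differs; statement counts differ; min/max/abs usage differs; loop structure differs; arithmetic usage differs.
Spot check at a=2, b=2, c=2 — original: cur := -1 | acc := 0 | ((a + 1) == min(b, b)): false | c := -11 | res := 1 | iter k=2: | res := -2 | iter k=3: | res := 4 | val := 0 | iter k=1: | val := -6 | iter j=0: | val := -6 | iter j=1: | val := -6 | iter j=2: | val := -6 | iter k=2: | val := -8 | iter j=0: | val := -8 | iter j=1: | val := -8 | iter j=2: | val := -8 | iter k=3: | val := -10 | iter j=0: | val := -10 | iter j=1: | val := -10 | iter j=2: | val := -10 | iter k=4: | val := -12 | iter j=0: | val := -12 | iter j=1: | val := -12 | iter j=2: | val := -12 | iter k=5: | val := -14 | iter j=0: | val := -14 | iter j=1: | val := -14 | iter j=2: | val := -14 | iter k=6: | val := -16 | iter j=0: | val := -16 | iter j=1: | val := -16 | iter j=2: | val := -16 | result 16. revised: cur := -1 | acc := 0 | ((a + 1) == min(b, b)): false | c := -11 | res := 1 | res := -2 | res := 4 | val := 0 | iter k=1: | val := -6 | val := -6 | iter j=1: | val := -6 | iter j=2: | val := -6 | iter k=2: | val := -8 | val := -8 | iter j=1: | val := -8 | iter j=2: | val := -8 | iter k=3: | val := -10 | val := -10 | iter j=1: | val := -10 | iter j=2: | val := -10 | iter k=4: | val := -12 | val := -12 | iter j=1: | val := -12 | iter j=2: | val := -12 | iter k=5: | val := -14 | val := -14 | iter j=1: | val := -14 | iter j=2: | val := -14 | iter k=6: | val := -16 | val := -16 | iter j=1: | val := -16 | iter j=2: | val := -16 | result 16. Both give 16.
Checked all 378 inputs in the declared domain: the outputs agree on every one.
verdict: equivalent


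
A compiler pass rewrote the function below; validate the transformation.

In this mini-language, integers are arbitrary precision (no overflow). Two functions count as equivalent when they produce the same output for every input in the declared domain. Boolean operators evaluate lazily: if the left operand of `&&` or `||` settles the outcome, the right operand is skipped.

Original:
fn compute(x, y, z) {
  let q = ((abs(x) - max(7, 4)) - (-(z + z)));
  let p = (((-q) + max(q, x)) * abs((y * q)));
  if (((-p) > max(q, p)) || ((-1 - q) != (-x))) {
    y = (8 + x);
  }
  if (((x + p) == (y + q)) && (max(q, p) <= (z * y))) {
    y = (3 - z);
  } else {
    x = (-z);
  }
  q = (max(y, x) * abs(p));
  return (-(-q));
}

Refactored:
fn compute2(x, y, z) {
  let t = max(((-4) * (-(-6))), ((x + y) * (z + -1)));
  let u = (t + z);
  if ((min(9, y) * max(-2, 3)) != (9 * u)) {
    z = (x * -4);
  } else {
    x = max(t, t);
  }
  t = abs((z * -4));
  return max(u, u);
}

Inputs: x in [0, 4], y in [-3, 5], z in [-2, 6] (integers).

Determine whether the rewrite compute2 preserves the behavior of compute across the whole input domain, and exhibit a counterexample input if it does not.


The rewrite breaks on x=0, y=-3, z=-2, where the results are 2904 and 7.
compute: q=-11, then p=363, then (((-p) > max(q, p)) || ((-1 - q) != (-x))) is true, then y=8, then (((x + p) == (y + q)) && (max(q, p) <= (z * y))) is false, then x=2, then q=2904, then returns 2904
compute2: t=9, then u=7, then ((min(9, y) * max(-2, 3)) != (9 * u)) is true, then z=0, then t=0, then returns 7
verdict: not equivalent; witness: x=0, y=-3, z=-2


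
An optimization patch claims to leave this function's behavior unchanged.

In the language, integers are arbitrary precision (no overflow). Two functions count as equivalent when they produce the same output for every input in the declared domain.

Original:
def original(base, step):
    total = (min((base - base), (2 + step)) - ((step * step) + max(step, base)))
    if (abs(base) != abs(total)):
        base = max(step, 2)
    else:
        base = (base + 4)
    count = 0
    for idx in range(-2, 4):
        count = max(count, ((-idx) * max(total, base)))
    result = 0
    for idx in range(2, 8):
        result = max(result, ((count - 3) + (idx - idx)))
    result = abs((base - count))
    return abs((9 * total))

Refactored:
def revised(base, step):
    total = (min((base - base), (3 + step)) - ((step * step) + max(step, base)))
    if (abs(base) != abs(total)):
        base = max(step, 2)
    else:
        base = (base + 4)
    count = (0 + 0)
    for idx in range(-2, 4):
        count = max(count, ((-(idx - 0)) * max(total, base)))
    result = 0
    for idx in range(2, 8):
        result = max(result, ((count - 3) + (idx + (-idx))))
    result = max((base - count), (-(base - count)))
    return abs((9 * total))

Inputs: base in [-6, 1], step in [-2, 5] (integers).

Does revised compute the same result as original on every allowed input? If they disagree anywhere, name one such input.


Equivalent. The edit looks behavioral (`2` became `3`), but over these ranges it never changes the outcome.
Across all 64 domain points the two functions coincide.
Tracing base=-6, step=-2: original: total becomes -2; next (abs(base) != abs(total)) evaluates to true; next base becomes 2; next count becomes 0; next at idx=-2:; next count becomes 4; next at idx=-1:; next count becomes 4; next at idx=0:; next count becomes 4; next at idx=1:; next count becomes 4; next at idx=2:; next count becomes 4; next at idx=3:; next count becomes 4; next result becomes 0; next at idx=2:; next result becomes 1; next at idx=3:; next result becomes 1; next at idx=4:; next result becomes 1; next at idx=5:; next result becomes 1; next at idx=6:; next result becomes 1; next at idx=7:; next result becomes 1; next result becomes 2; next final value 18 | revised: total becomes -2; next (abs(base) != abs(total)) evaluates to true; next base becomes 2; next count becomes 0; next at idx=-2:; next count becomes 4; next at idx=-1:; next count becomes 4; next at idx=0:; next count becomes 4; next at idx=1:; next count becomes 4; next at idx=2:; next count becomes 4; next at idx=3:; next count becomes 4; next result becomes 0; next at idx=2:; next result becomes 1; next at idx=3:; next result becomes 1; next at idx=4:; next result becomes 1; next at idx=5:; next result becomes 1; next at idx=6:; next result becomes 1; next at idx=7:; next result becomes 1; next result becomes 2; next final value 18 — matching result 18.
verdict: equivalent


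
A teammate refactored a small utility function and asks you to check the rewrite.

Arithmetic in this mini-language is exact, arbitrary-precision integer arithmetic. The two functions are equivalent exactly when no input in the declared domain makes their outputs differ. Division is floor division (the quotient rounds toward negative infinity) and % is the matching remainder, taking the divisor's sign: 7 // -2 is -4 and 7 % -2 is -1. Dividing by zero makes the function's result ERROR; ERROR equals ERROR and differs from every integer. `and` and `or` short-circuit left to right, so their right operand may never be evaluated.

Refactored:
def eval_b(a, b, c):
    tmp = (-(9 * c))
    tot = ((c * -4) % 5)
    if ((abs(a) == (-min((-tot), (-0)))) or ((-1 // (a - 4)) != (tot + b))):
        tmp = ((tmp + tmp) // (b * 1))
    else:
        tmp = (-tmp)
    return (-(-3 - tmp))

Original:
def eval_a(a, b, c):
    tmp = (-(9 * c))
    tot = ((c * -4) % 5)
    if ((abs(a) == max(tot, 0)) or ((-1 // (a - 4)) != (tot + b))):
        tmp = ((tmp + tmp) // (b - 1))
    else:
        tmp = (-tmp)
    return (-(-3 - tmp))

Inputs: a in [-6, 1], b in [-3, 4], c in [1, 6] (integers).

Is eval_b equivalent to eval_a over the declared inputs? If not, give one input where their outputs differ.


These are not equivalent — on a=-6, b=-3, c=1 the outputs split (7 vs 9).
eval_a: tmp := -9 | tot := 1 | ((abs(a) == max(tot, 0)) or ((-1 // (a - 4)) != (tot + b))): true | tmp := 4 | result 7
eval_b: tmp := -9 | tot := 1 | ((abs(a) == (-min((-tot), (-0)))) or ((-1 // (a - 4)) != (tot + b))): true | tmp := 6 | result 9
verdict: not equivalent; witness: a=-6, b=-3, c=1


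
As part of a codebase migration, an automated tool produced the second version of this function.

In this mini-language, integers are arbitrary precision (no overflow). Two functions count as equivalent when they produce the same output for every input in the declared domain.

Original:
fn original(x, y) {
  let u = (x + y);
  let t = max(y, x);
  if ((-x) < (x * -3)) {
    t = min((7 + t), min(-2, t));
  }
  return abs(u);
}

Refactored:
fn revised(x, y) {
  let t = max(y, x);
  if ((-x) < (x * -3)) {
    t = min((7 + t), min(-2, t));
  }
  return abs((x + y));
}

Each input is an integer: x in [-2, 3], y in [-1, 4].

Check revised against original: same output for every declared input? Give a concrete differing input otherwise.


Comparing the listings, the differences include: local variable names differ, plus statement counts differ.
Spot check at x=2, y=2 — original: u := 4 | t := 2 | ((-x) < (x * -3)): false | result 4. revised: t := 2 | ((-x) < (x * -3)): false | result 4. Both give 4.
Across all 36 domain points the two functions coincide.
verdict: equivalent


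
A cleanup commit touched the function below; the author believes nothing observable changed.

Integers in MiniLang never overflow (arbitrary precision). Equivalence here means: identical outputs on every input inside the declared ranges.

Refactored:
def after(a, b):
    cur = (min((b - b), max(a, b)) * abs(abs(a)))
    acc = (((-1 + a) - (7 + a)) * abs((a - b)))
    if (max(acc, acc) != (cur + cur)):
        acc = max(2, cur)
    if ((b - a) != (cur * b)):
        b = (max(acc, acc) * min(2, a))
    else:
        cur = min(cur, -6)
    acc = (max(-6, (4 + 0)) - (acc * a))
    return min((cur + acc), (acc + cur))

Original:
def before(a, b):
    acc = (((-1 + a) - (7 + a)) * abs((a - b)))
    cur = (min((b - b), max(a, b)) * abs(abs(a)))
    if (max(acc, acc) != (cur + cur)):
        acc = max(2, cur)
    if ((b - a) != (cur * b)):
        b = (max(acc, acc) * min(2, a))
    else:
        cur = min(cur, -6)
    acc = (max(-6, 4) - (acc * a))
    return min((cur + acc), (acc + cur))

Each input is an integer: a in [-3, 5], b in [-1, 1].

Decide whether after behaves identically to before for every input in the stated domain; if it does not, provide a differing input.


Behavior is preserved: although constant usage differs, and arithmetic usage differs, the outputs never diverge.
As a probe, take a=-2, b=1: before runs acc becomes -24; next cur becomes 0; next (max(acc, acc) != (cur + cur)) evaluates to true; next acc becomes 2; next ((b - a) != (cur * b)) evaluates to true; next b becomes -4; next acc becomes 8; next final value 8; after runs cur becomes 0; next acc becomes -24; next (max(acc, acc) != (cur + cur)) evaluates to true; next acc becomes 2; next ((b - a) != (cur * b)) evaluates to true; next b becomes -4; next acc becomes 8; next final value 8; both end at 8.
Across all 27 domain points the two functions coincide.
verdict: equivalent


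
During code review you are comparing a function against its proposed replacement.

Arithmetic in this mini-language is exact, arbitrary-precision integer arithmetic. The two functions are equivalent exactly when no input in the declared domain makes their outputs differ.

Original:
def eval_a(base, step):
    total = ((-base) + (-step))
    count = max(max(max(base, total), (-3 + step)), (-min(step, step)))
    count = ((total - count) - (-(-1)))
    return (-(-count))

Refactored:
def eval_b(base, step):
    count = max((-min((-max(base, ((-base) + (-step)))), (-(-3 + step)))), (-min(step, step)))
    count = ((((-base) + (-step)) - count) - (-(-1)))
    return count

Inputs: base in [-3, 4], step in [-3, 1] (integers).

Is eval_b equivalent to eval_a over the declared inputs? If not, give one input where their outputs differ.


Reading the diff, among the changes: local variable names differ; min/max/abs usage differs; arithmetic usage differs; statement counts differ.
One worked example (base=0, step=1) — eval_a: total = -1; count = 0; count = -2; return -2; eval_b: count = 0; count = -2; return -2; agreement on -2.
Checked all 40 inputs in the declared domain: the outputs agree on every one.
verdict: equivalent


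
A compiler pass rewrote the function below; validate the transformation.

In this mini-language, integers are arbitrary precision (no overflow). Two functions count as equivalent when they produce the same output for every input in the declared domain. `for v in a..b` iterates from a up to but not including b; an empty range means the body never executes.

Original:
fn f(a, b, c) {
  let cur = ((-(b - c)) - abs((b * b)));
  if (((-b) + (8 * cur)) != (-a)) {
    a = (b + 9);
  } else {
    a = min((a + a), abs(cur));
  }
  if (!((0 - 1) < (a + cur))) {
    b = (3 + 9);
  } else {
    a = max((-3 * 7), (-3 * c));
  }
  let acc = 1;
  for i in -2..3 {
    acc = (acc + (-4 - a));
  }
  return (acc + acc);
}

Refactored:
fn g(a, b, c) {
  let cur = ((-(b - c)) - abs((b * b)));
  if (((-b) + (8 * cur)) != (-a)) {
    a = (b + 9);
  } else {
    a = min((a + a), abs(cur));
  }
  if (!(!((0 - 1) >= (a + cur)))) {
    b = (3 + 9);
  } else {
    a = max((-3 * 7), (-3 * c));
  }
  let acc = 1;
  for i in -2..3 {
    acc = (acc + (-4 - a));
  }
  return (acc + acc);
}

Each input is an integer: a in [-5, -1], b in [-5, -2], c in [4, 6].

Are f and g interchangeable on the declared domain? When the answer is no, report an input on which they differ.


Changes here: boolean connective usage differs; comparison usage differs; the full 60-point sweep finds no disagreement.
verdict: equivalent


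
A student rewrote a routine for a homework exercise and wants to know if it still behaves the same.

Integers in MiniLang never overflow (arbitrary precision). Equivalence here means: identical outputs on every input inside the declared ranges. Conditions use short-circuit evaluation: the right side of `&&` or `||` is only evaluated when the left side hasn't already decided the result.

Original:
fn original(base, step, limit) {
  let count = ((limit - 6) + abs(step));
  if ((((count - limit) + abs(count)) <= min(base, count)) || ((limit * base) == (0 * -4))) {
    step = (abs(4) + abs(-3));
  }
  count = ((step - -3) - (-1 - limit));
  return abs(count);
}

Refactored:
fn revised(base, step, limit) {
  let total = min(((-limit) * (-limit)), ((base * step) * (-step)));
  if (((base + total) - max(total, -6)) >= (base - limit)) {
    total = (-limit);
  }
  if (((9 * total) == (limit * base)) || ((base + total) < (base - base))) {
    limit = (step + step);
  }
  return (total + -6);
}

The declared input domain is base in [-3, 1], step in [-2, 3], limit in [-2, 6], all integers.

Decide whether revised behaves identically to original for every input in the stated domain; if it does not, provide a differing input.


The rewrite breaks on base=-3, step=-2, limit=-2, where the results are 0 and -2.
original: count becomes -6; next ((((count - limit) + abs(count)) <= min(base, count)) || ((limit * base) == (0 * -4))) evaluates to false; next count becomes 0; next final value 0
revised: total becomes 4; next (((base + total) - max(total, -6)) >= (base - limit)) evaluates to false; next (((9 * total) == (limit * base)) || ((base + total) < (base - base))) evaluates to false; next final value -2
verdict: not equivalent; witness: base=-3, step=-2, limit=-2


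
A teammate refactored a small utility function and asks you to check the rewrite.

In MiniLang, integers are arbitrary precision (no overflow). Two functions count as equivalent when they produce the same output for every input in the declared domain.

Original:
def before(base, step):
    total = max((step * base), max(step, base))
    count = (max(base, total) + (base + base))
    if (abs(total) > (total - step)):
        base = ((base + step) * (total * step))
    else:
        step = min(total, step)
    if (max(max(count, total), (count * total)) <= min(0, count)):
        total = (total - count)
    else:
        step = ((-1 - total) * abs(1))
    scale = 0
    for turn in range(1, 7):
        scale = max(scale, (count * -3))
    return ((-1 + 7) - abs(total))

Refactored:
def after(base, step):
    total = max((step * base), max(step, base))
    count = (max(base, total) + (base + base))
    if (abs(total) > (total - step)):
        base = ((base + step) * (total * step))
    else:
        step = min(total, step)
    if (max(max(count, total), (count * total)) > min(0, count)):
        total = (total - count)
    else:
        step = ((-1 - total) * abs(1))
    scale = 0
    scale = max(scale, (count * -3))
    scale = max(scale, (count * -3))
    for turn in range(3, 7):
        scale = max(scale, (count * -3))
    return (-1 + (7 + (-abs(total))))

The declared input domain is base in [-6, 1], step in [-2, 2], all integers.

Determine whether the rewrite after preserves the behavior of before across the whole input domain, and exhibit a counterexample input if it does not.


Not equivalent: base=-6, step=-1 separates them (0 vs -6).
before: total becomes 6; next count becomes -6; next (abs(total) > (total - step)) evaluates to false; next step becomes -1; next (max(max(count, total), (count * total)) <= min(0, count)) evaluates to false; next step becomes -7; next scale becomes 0; next at turn=1:; next scale becomes 18; next at turn=2:; next scale becomes 18; next at turn=3:; next scale becomes 18; next at turn=4:; next scale becomes 18; next at turn=5:; next scale becomes 18; next at turn=6:; next scale becomes 18; next final value 0
after: total becomes 6; next count becomes -6; next (abs(total) > (total - step)) evaluates to false; next step becomes -1; next (max(max(count, total), (count * total)) > min(0, count)) evaluates to true; next total becomes 12; next scale becomes 0; next scale becomes 18; next scale becomes 18; next at turn=3:; next scale becomes 18; next at turn=4:; next scale becomes 18; next at turn=5:; next scale becomes 18; next at turn=6:; next scale becomes 18; next final value -6
verdict: not equivalent; witness: base=-6, step=-1


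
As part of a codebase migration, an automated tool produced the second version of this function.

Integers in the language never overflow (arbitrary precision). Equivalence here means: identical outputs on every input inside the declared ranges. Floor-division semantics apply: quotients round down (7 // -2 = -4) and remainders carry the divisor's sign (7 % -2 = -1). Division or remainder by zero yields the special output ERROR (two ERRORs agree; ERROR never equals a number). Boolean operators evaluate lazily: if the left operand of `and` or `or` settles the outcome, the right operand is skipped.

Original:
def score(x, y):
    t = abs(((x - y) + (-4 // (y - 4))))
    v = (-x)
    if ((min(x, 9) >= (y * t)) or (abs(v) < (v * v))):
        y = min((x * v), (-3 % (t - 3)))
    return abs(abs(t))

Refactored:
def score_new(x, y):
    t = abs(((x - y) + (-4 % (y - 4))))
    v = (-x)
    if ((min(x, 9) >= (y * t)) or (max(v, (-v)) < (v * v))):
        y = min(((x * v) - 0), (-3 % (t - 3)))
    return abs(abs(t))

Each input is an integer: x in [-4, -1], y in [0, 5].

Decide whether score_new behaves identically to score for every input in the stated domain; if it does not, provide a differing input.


These are not equivalent — on x=-4, y=0 the outputs split (ERROR vs 4).
score: t = 3; v = 4; ((min(x, 9) >= (y * t)) or (abs(v) < (v * v))) -> true; division by zero -> ERROR
score_new: t = 4; v = 4; ((min(x, 9) >= (y * t)) or (max(v, (-v)) < (v * v))) -> true; y = -16; return 4
verdict: not equivalent; witness: x=-4, y=0


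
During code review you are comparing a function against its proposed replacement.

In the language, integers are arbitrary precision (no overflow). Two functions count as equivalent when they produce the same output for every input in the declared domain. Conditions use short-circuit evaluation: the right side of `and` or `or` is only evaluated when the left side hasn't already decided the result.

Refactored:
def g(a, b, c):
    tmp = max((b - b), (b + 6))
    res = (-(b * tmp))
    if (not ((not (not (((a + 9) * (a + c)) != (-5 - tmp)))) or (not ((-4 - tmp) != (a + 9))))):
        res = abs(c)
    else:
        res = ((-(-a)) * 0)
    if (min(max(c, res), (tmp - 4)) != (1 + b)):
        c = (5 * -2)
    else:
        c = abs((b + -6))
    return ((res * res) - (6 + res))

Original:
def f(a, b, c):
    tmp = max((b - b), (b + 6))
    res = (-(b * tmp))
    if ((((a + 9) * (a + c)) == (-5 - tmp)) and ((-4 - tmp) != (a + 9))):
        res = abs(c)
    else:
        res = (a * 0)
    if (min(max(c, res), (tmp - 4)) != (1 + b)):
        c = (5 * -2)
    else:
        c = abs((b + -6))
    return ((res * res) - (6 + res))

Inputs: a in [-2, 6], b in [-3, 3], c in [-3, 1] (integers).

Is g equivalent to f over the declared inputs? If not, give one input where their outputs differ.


Changes here: comparison usage differs; and boolean connective usage differs; the full 315-point sweep finds no disagreement.
verdict: equivalent


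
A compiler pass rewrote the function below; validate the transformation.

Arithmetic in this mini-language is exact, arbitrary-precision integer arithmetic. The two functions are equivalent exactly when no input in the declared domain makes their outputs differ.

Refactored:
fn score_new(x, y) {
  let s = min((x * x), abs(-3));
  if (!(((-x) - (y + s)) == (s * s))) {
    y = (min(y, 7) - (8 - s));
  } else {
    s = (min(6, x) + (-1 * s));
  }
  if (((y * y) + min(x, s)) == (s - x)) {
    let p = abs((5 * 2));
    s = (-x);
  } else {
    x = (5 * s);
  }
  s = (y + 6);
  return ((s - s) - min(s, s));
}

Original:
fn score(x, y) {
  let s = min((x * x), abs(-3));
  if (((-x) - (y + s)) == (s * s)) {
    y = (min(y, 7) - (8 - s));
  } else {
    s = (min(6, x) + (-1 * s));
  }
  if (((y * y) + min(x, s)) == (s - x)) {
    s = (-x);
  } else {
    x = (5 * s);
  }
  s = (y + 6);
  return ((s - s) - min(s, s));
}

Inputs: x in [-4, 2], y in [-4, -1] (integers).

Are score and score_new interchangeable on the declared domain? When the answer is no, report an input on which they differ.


Evaluate both at x=-4, y=-4.
score: s = 3; (((-x) - (y + s)) == (s * s)) -> false; s = -7; (((y * y) + min(x, s)) == (s - x)) -> false; x = -35; s = 2; return -2
score_new: s = 3; (!(((-x) - (y + s)) == (s * s))) -> true; y = -9; (((y * y) + min(x, s)) == (s - x)) -> false; x = 15; s = -3; return 3
-2 != 3, so the rewrite changes behavior.
verdict: not equivalent; witness: x=-4, y=-4


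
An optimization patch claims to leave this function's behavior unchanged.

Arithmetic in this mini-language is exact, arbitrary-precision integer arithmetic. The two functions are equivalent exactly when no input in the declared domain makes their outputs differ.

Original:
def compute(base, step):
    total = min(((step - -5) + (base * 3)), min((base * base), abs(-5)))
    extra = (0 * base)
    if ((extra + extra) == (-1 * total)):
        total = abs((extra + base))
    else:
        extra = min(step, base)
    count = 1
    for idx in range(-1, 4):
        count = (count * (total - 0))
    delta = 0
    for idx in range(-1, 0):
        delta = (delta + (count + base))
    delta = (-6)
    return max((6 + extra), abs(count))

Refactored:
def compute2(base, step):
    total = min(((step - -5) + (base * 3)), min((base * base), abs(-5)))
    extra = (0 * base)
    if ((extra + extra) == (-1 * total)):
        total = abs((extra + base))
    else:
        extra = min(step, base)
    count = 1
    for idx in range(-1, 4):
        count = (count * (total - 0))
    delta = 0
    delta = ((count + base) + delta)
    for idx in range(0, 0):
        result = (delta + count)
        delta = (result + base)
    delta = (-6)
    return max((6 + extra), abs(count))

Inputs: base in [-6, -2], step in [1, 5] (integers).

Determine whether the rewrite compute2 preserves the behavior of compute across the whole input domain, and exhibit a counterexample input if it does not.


The two versions differ — the changes include statement counts differ, arithmetic usage differs, loop structure differs, local variable names differ.
One worked example (base=-4, step=2) — compute: total=-5, then extra=0, then ((extra + extra) == (-1 * total)) is false, then extra=-4, then count=1, then (idx=-1), then count=-5, then (idx=0), then count=25, then (idx=1), then count=-125, then (idx=2), then count=625, then (idx=3), then count=-3125, then delta=0, then (idx=-1), then delta=-3129, then delta=-6, then returns 3125; compute2: total=-5, then extra=0, then ((extra + extra) == (-1 * total)) is false, then extra=-4, then count=1, then (idx=-1), then count=-5, then (idx=0), then count=25, then (idx=1), then count=-125, then (idx=2), then count=625, then (idx=3), then count=-3125, then delta=0, then delta=-3129, then the loop over idx runs zero times, then delta=-6, then returns 3125; agreement on 3125.
An exhaustive pass over the 25 declared inputs shows identical outputs.
verdict: equivalent


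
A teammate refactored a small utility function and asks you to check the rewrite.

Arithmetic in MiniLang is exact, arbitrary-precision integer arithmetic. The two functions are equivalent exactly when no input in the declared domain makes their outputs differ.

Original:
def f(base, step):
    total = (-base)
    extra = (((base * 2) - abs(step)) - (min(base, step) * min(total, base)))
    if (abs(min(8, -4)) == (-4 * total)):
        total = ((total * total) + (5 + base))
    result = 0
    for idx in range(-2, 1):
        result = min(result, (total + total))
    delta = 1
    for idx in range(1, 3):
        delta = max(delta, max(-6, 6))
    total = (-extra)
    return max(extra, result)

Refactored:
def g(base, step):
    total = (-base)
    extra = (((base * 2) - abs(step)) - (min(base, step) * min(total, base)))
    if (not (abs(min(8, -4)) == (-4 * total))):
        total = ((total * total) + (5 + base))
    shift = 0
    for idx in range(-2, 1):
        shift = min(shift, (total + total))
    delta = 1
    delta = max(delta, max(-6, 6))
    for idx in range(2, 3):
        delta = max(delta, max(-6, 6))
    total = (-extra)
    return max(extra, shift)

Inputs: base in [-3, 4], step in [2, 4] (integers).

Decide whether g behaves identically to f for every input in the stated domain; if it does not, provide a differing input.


The rewrite breaks on base=1, step=4, where the results are 0 and -1.
f: total=-1, then extra=-1, then (abs(min(8, -4)) == (-4 * total)) is true, then total=7, then result=0, then (idx=-2), then result=0, then (idx=-1), then result=0, then (idx=0), then result=0, then delta=1, then (idx=1), then delta=6, then (idx=2), then delta=6, then total=1, then returns 0
g: total=-1, then extra=-1, then (not (abs(min(8, -4)) == (-4 * total))) is false, then shift=0, then (idx=-2), then shift=-2, then (idx=-1), then shift=-2, then (idx=0), then shift=-2, then delta=1, then delta=6, then (idx=2), then delta=6, then total=1, then returns -1
verdict: not equivalent; witness: base=1, step=4


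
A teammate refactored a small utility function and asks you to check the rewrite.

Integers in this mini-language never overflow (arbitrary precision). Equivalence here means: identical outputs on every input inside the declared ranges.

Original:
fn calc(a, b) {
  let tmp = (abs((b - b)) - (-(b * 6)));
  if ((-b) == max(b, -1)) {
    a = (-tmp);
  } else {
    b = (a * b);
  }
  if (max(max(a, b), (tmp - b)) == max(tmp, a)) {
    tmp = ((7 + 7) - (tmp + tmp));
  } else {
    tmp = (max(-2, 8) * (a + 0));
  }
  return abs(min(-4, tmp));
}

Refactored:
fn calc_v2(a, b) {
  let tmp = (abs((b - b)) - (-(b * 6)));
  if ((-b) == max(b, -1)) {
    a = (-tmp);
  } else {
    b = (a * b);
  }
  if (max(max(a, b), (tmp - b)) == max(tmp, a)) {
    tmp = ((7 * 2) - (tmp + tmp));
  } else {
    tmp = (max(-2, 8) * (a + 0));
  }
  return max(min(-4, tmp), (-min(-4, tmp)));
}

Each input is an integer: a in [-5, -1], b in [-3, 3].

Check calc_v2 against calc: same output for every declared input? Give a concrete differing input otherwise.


Reading the diff, among the changes: arithmetic usage differs, constant usage differs, min/max/abs usage differs.
As a probe, take a=-5, b=3: calc runs tmp := 18 | ((-b) == max(b, -1)): false | b := -15 | (max(max(a, b), (tmp - b)) == max(tmp, a)): false | tmp := -40 | result 40; calc_v2 runs tmp := 18 | ((-b) == max(b, -1)): false | b := -15 | (max(max(a, b), (tmp - b)) == max(tmp, a)): false | tmp := -40 | result 40; both end at 40.
Across all 35 domain points the two functions coincide.
verdict: equivalent


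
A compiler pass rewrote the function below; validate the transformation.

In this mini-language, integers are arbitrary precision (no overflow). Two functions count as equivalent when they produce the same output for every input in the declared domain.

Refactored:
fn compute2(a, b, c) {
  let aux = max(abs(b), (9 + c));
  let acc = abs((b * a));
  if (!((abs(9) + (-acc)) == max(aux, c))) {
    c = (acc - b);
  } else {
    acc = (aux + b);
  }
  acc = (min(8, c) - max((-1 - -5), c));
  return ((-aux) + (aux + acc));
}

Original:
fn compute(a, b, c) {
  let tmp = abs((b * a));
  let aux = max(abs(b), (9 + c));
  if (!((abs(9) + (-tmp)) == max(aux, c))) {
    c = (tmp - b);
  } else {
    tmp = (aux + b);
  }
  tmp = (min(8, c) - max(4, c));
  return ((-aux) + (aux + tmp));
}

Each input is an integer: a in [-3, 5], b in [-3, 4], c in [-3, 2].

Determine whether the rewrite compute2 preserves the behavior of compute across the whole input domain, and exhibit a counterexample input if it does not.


Differences: constant usage differs, plus local variable names differ, plus arithmetic usage differs — yet all 432 inputs agree.
verdict: equivalent


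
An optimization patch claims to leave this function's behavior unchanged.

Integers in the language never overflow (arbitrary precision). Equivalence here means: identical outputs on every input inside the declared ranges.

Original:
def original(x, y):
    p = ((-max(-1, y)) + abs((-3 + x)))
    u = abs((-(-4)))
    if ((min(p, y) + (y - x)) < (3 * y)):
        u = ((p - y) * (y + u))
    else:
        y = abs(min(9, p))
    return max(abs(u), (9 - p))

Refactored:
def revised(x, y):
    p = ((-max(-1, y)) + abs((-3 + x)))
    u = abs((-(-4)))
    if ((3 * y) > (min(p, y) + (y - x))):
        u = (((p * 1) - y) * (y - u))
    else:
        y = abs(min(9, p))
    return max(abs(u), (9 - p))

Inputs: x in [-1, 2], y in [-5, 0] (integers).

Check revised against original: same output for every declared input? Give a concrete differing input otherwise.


Not equivalent: x=2, y=-1 separates them (9 vs 15).
original: p := 2 | u := 4 | ((min(p, y) + (y - x)) < (3 * y)): true | u := 9 | result 9
revised: p := 2 | u := 4 | ((3 * y) > (min(p, y) + (y - x))): true | u := -15 | result 15
verdict: not equivalent; witness: x=2, y=-1


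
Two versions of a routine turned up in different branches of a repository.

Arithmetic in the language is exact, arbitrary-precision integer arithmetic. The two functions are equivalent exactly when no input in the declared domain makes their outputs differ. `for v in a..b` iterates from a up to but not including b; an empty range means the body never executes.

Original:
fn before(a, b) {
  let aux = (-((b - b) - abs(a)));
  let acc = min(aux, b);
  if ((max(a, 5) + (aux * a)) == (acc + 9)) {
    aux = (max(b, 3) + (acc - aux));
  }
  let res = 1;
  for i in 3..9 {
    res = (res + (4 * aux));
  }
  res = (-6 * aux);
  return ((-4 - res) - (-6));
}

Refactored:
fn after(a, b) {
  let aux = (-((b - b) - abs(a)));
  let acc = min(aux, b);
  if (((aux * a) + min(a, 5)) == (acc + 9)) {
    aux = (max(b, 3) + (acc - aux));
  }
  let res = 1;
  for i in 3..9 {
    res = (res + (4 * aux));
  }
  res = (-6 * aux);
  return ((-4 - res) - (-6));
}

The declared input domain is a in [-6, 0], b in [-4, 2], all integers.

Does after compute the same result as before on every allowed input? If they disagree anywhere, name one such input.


Run the pair on a=0, b=-4.
before: aux = 0; acc = -4; ((max(a, 5) + (aux * a)) == (acc + 9)) -> true; aux = -1; res = 1; [i=3]; res = -3; [i=4]; res = -7; [i=5]; res = -11; [i=6]; res = -15; [i=7]; res = -19; [i=8]; res = -23; res = 6; return -4
after: aux = 0; acc = -4; (((aux * a) + min(a, 5)) == (acc + 9)) -> false; res = 1; [i=3]; res = 1; [i=4]; res = 1; [i=5]; res = 1; [i=6]; res = 1; [i=7]; res = 1; [i=8]; res = 1; res = 0; return 2
-4 vs 2 — the two versions disagree here.
verdict: not equivalent; witness: a=0, b=-4
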